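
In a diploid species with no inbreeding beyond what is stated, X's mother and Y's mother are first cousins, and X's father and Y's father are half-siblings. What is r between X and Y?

Relatedness sums over independent paths through distinct common ancestors.
X and Y are related in two ways: second cousins through their mothers (r = 1/32) and half first cousins through their fathers (r = 1/16).
r = 1/32 + 1/16 = 3/32 = 0.09375.

0.09375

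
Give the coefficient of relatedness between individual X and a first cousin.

0.125

Each parent–offspring link contributes a factor of 1/2, and independent paths through distinct common ancestors add.
First cousins share one grandparent pair — two paths of length 4: r = 2·(1/2)^4 = 1/8.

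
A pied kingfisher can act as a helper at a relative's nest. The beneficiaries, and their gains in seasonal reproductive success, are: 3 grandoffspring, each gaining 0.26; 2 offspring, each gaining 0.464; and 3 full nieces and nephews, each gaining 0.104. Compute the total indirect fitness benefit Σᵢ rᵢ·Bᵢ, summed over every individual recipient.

0.737

r to a grandoffspring = 0.25 (two parent–offspring links: r = (1/2)^2 = 1/4).
r to an offspring = 1/2 (one parent–offspring link: r = (1/2)^1 = 1/2).
r to a full niece or nephew = 1/4 (full aunt/uncle↔niece/nephew: two paths of length 3 through the shared grandparent pair: r = 2·(1/2)^3 = 1/4).
Summing one r·B term per recipient: 3·0.25·0.26 + 2·0.5·0.464 + 3·0.25·0.104 = 0.737.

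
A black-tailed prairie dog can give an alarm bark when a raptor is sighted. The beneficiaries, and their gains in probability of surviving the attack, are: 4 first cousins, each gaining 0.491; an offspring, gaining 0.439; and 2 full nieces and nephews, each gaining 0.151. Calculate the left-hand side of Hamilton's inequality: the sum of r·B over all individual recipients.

0.5405

r to a first cousin = 1/8 (first cousins share one grandparent pair — two paths of length 4: r = 2·(1/2)^4 = 1/8).
r to an offspring = 1/2 (one parent–offspring link: r = (1/2)^1 = 1/2).
r to a full niece or nephew = 0.25 (full aunt/uncle↔niece/nephew: two paths of length 3 through the shared grandparent pair: r = 2·(1/2)^3 = 1/4).
Summing one r·B term per recipient: 4·0.125·0.491 + 1·0.5·0.439 + 2·0.25·0.151 = 0.5405.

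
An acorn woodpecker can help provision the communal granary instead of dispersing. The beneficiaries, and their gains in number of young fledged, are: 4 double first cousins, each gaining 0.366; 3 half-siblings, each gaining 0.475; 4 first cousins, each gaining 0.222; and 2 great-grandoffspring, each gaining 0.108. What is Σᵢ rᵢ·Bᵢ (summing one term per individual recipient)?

0.86025

r to a double first cousin = 1/4 (double first cousins share both grandparent pairs — four paths of length 4: r = 4·(1/2)^4 = 1/4).
r to a half-sibling = 1/4 (half-sibs share one parent — one path of length 2: r = (1/2)^2 = 1/4).
r to a first cousin = 0.125 (first cousins share one grandparent pair — two paths of length 4: r = 2·(1/2)^4 = 1/8).
r to a great-grandoffspring = 0.125 (three parent–offspring links: r = (1/2)^3 = 1/8).
Summing one r·B term per recipient: 4·0.25·0.366 + 3·0.25·0.475 + 4·0.125·0.222 + 2·0.125·0.108 = 0.86025.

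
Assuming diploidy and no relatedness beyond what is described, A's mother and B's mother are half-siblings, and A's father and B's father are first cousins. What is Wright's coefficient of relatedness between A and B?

0.09375

Relatedness sums over independent paths through distinct common ancestors.
A and B are related in two ways: half first cousins through their mothers (r = 1/16) and second cousins through their fathers (r = 1/32).
r = 1/16 + 1/32 = 0.09375.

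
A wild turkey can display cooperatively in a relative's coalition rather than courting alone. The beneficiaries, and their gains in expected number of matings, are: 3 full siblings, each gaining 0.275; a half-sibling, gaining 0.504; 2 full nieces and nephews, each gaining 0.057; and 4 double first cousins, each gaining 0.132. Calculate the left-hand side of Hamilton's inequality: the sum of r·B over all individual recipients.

0.699

r to a full sibling = 0.5 (full sibs share both parents — two paths of length 2: r = 2·(1/2)^2 = 1/2).
r to a half-sibling = 0.25 (half-sibs share one parent — one path of length 2: r = (1/2)^2 = 1/4).
r to a full niece or nephew = 0.25 (full aunt/uncle↔niece/nephew: two paths of length 3 through the shared grandparent pair: r = 2·(1/2)^3 = 1/4).
r to a double first cousin = 1/4 (double first cousins share both grandparent pairs — four paths of length 4: r = 4·(1/2)^4 = 1/4).
Summing one r·B term per recipient: 3·0.5·0.275 + 1·0.25·0.504 + 2·0.25·0.057 + 4·0.25·0.132 = 0.699.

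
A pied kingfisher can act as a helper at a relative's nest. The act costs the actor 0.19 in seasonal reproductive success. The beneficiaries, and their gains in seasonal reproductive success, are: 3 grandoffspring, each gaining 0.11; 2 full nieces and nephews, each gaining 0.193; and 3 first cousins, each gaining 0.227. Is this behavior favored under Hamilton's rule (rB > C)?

Yes

Hamilton's rule: the trait is favored when the sum of r·B over every recipient exceeds the actor's cost C.
r to a grandoffspring = 0.25 (two parent–offspring links: r = (1/2)^2 = 1/4).
r to a full niece or nephew = 0.25 (full aunt/uncle↔niece/nephew: two paths of length 3 through the shared grandparent pair: r = 2·(1/2)^3 = 1/4).
r to a first cousin = 1/8 (first cousins share one grandparent pair — two paths of length 4: r = 2·(1/2)^4 = 1/8).
Summing one r·B term per recipient: 3·0.25·0.11 + 2·0.25·0.193 + 3·0.125·0.227 = 0.264125.
0.264125 > 0.19: the indirect benefit exceeds the cost.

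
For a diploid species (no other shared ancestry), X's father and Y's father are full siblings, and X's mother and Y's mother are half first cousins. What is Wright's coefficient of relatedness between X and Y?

0.140625

Independent pedigree routes through distinct common ancestors add.
X and Y are related in two ways: first cousins through their fathers (r = 1/8) and half second cousins through their mothers (r = 1/64).
r = 1/8 + 1/64 = 9/64 = 0.140625.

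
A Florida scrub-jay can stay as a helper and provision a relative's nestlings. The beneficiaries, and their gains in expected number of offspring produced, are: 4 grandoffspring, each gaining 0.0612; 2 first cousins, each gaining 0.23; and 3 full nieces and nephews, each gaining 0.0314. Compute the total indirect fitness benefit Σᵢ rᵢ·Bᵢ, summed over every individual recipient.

0.14225

r to a grandoffspring = 1/4 (two parent–offspring links: r = (1/2)^2 = 1/4).
r to a first cousin = 1/8 (first cousins share one grandparent pair — two paths of length 4: r = 2·(1/2)^4 = 1/8).
r to a full niece or nephew = 1/4 (full aunt/uncle↔niece/nephew: two paths of length 3 through the shared grandparent pair: r = 2·(1/2)^3 = 1/4).
Summing one r·B term per recipient: 4·0.25·0.0612 + 2·0.125·0.23 + 3·0.25·0.0314 = 0.14225.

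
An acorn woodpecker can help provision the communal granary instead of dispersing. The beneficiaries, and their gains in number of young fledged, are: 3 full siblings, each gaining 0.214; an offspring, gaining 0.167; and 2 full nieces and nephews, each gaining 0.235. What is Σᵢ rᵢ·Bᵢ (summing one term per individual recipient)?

0.522

r to a full sibling = 1/2 (full sibs share both parents — two paths of length 2: r = 2·(1/2)^2 = 1/2).
r to an offspring = 1/2 (one parent–offspring link: r = (1/2)^1 = 1/2).
r to a full niece or nephew = 1/4 (full aunt/uncle↔niece/nephew: two paths of length 3 through the shared grandparent pair: r = 2·(1/2)^3 = 1/4).
Summing one r·B term per recipient: 3·0.5·0.214 + 1·0.5·0.167 + 2·0.25·0.235 = 0.522.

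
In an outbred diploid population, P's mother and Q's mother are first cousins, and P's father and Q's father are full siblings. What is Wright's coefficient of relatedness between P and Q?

Wright's path rule: contributions from independent ancestry routes add.
P and Q are related in two ways: second cousins through their mothers (r = 1/32) and first cousins through their fathers (r = 1/8).
r = 1/32 + 1/8 = 5/32 = 0.15625.

0.15625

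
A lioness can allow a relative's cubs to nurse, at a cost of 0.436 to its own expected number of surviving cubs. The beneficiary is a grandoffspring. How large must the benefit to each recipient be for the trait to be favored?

r to a grandoffspring = 0.25 (two parent–offspring links: r = (1/2)^2 = 1/4).
Hamilton's rule with n recipients of equal r: n·r·B > C, so B > C/(n·r) = 0.436/(1·0.25) = 1.744.

1.744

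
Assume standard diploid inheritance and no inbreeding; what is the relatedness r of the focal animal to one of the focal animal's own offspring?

Each parent–offspring link contributes a factor of 1/2, and independent paths through distinct common ancestors add.
One parent–offspring link: r = (1/2)^1 = 1/2.

0.5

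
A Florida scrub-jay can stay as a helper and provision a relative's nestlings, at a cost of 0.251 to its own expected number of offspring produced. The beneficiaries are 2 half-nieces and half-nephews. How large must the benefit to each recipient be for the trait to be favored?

1.004

r to a half-niece or half-nephew = 0.125 (half-aunt/uncle↔niece/nephew: one path of length 3: r = (1/2)^3 = 1/8).
Hamilton's rule with n recipients of equal r: n·r·B > C, so B > C/(n·r) = 0.251/(2·0.125) = 1.004.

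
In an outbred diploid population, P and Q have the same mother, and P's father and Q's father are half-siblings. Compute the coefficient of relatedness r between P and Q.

0.3125

Independent pedigree routes through distinct common ancestors add.
P and Q are related in two ways: half-sibs through their shared mother (r = 1/4) and half first cousins through their fathers (r = 1/16).
r = 1/4 + 1/16 = 5/16 = 0.3125.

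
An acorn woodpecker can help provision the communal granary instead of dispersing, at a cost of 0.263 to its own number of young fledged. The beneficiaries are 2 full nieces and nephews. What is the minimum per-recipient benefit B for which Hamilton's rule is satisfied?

0.526

r to a full niece or nephew = 0.25 (full aunt/uncle↔niece/nephew: two paths of length 3 through the shared grandparent pair: r = 2·(1/2)^3 = 1/4).
Hamilton's rule with n recipients of equal r: n·r·B > C, so B > C/(n·r) = 0.263/(2·0.25) = 0.526.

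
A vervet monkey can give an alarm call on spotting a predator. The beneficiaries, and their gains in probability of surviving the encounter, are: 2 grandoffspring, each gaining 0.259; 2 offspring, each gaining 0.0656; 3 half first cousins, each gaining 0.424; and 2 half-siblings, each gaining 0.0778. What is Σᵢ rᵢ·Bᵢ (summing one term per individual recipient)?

r to a grandoffspring = 1/4 (two parent–offspring links: r = (1/2)^2 = 1/4).
r to an offspring = 1/2 (one parent–offspring link: r = (1/2)^1 = 1/2).
r to a half first cousin = 0.0625 (half first cousins share one grandparent — one path of length 4: r = (1/2)^4 = 1/16).
r to a half-sibling = 1/4 (half-sibs share one parent — one path of length 2: r = (1/2)^2 = 1/4).
Summing one r·B term per recipient: 2·0.25·0.259 + 2·0.5·0.0656 + 3·0.0625·0.424 + 2·0.25·0.0778 = 0.3135.

0.3135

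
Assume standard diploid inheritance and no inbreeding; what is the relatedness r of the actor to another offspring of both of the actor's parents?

0.5

Each parent–offspring link contributes a factor of 1/2, and independent paths through distinct common ancestors add.
Full sibs share both parents — two paths of length 2: r = 2·(1/2)^2 = 1/2.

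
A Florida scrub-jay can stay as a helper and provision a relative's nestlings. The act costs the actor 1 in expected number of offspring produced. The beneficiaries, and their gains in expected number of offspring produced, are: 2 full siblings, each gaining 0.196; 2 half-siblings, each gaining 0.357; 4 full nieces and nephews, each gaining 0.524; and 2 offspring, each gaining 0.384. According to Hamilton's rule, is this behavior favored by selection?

Yes

Hamilton's rule: the trait is favored when the sum of r·B over every recipient exceeds the actor's cost C.
r to a full sibling = 0.5 (full sibs share both parents — two paths of length 2: r = 2·(1/2)^2 = 1/2).
r to a half-sibling = 1/4 (half-sibs share one parent — one path of length 2: r = (1/2)^2 = 1/4).
r to a full niece or nephew = 1/4 (full aunt/uncle↔niece/nephew: two paths of length 3 through the shared grandparent pair: r = 2·(1/2)^3 = 1/4).
r to an offspring = 1/2 (one parent–offspring link: r = (1/2)^1 = 1/2).
Summing one r·B term per recipient: 2·0.5·0.196 + 2·0.25·0.357 + 4·0.25·0.524 + 2·0.5·0.384 = 1.2825.
1.2825 > 1: the indirect benefit exceeds the cost.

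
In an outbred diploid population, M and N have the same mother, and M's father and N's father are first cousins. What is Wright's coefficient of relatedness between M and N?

Wright's path rule: contributions from independent ancestry routes add.
M and N are related in two ways: half-sibs through their shared mother (r = 1/4) and second cousins through their fathers (r = 1/32).
r = 1/4 + 1/32 = 9/32 = 0.28125.

0.28125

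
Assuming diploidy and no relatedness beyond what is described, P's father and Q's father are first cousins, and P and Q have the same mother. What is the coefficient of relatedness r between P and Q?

0.28125

With two independent routes of shared ancestry, r is the sum of the two contributions.
P and Q are related in two ways: second cousins through their fathers (r = 1/32) and half-sibs through their shared mother (r = 1/4).
r = 1/32 + 1/4 = 9/32 = 0.28125.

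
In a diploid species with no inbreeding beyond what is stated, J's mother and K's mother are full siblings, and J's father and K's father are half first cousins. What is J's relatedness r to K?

0.140625

With two independent routes of shared ancestry, r is the sum of the two contributions.
J and K are related in two ways: first cousins through their mothers (r = 1/8) and half second cousins through their fathers (r = 1/64).
r = 1/8 + 1/64 = 0.140625.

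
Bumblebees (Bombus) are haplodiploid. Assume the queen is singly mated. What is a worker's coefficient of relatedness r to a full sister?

Haplodiploid full sisters inherit their father's entire haploid genome identically (contributing 1/2) and on average half of their mother's contribution (1/2 · 1/2 = 1/4); r = 1/2 + 1/4 = 3/4.

0.75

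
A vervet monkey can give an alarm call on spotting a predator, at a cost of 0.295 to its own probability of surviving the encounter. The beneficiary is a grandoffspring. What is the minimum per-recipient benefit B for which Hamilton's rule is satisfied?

1.18

r to a grandoffspring = 0.25 (two parent–offspring links: r = (1/2)^2 = 1/4).
Hamilton's rule with n recipients of equal r: n·r·B > C, so B > C/(n·r) = 0.295/(1·0.25) = 1.18.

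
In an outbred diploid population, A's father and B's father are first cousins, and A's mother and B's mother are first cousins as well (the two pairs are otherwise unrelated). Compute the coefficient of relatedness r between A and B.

Independent pedigree routes through distinct common ancestors add.
A and B are related in two ways: second cousins through their fathers (r = 1/32) and second cousins through their mothers (r = 1/32).
r = 1/32 + 1/32 = 1/16 = 0.0625.

0.0625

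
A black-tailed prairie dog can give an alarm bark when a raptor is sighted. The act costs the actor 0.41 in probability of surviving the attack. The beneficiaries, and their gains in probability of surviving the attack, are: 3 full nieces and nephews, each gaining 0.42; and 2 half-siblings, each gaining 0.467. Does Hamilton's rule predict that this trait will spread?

Yes

Hamilton's rule: the trait is favored when the sum of r·B over every recipient exceeds the actor's cost C.
r to a full niece or nephew = 1/4 (full aunt/uncle↔niece/nephew: two paths of length 3 through the shared grandparent pair: r = 2·(1/2)^3 = 1/4).
r to a half-sibling = 1/4 (half-sibs share one parent — one path of length 2: r = (1/2)^2 = 1/4).
Summing one r·B term per recipient: 3·0.25·0.42 + 2·0.25·0.467 = 0.5485.
0.5485 > 0.41: the indirect benefit exceeds the cost.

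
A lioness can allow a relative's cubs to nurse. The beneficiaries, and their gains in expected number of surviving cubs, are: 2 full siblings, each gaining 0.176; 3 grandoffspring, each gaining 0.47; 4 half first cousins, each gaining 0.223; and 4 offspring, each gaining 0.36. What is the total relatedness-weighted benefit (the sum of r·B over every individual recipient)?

1.30425

r to a full sibling = 0.5 (full sibs share both parents — two paths of length 2: r = 2·(1/2)^2 = 1/2).
r to a grandoffspring = 0.25 (two parent–offspring links: r = (1/2)^2 = 1/4).
r to a half first cousin = 0.0625 (half first cousins share one grandparent — one path of length 4: r = (1/2)^4 = 1/16).
r to an offspring = 1/2 (one parent–offspring link: r = (1/2)^1 = 1/2).
Summing one r·B term per recipient: 2·0.5·0.176 + 3·0.25·0.47 + 4·0.0625·0.223 + 4·0.5·0.36 = 1.30425.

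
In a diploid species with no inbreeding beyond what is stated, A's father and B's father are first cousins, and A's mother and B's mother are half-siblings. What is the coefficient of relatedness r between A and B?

Independent pedigree routes through distinct common ancestors add.
A and B are related in two ways: second cousins through their fathers (r = 1/32) and half first cousins through their mothers (r = 1/16).
r = 1/32 + 1/16 = 3/32 = 0.09375.

0.09375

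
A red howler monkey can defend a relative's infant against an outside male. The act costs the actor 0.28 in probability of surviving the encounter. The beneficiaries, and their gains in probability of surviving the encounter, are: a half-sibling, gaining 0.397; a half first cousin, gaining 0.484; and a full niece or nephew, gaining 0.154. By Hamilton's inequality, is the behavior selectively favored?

Hamilton's rule: the trait is favored when the sum of r·B over every recipient exceeds the actor's cost C.
r to a half-sibling = 0.25 (half-sibs share one parent — one path of length 2: r = (1/2)^2 = 1/4).
r to a half first cousin = 1/16 (half first cousins share one grandparent — one path of length 4: r = (1/2)^4 = 1/16).
r to a full niece or nephew = 0.25 (full aunt/uncle↔niece/nephew: two paths of length 3 through the shared grandparent pair: r = 2·(1/2)^3 = 1/4).
Summing one r·B term per recipient: 1·0.25·0.397 + 1·0.0625·0.484 + 1·0.25·0.154 = 0.168.
0.168 < 0.28: the indirect benefit is less than the cost.

No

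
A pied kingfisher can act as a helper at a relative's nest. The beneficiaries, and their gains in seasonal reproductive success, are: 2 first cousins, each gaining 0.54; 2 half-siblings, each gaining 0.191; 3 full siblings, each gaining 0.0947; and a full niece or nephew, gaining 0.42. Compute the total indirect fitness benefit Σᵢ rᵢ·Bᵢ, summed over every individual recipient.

0.47755

r to a first cousin = 1/8 (first cousins share one grandparent pair — two paths of length 4: r = 2·(1/2)^4 = 1/8).
r to a half-sibling = 0.25 (half-sibs share one parent — one path of length 2: r = (1/2)^2 = 1/4).
r to a full sibling = 0.5 (full sibs share both parents — two paths of length 2: r = 2·(1/2)^2 = 1/2).
r to a full niece or nephew = 0.25 (full aunt/uncle↔niece/nephew: two paths of length 3 through the shared grandparent pair: r = 2·(1/2)^3 = 1/4).
Summing one r·B term per recipient: 2·0.125·0.54 + 2·0.25·0.191 + 3·0.5·0.0947 + 1·0.25·0.42 = 0.47755.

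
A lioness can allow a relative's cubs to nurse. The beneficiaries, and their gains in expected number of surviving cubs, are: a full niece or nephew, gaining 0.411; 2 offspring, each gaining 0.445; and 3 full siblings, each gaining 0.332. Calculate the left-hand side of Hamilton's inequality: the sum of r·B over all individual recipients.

1.04575

r to a full niece or nephew = 1/4 (full aunt/uncle↔niece/nephew: two paths of length 3 through the shared grandparent pair: r = 2·(1/2)^3 = 1/4).
r to an offspring = 0.5 (one parent–offspring link: r = (1/2)^1 = 1/2).
r to a full sibling = 0.5 (full sibs share both parents — two paths of length 2: r = 2·(1/2)^2 = 1/2).
Summing one r·B term per recipient: 1·0.25·0.411 + 2·0.5·0.445 + 3·0.5·0.332 = 1.04575.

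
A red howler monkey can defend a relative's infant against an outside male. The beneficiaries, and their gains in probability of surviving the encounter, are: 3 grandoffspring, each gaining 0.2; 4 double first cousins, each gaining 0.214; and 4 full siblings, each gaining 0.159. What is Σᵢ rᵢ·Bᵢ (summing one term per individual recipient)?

r to a grandoffspring = 1/4 (two parent–offspring links: r = (1/2)^2 = 1/4).
r to a double first cousin = 1/4 (double first cousins share both grandparent pairs — four paths of length 4: r = 4·(1/2)^4 = 1/4).
r to a full sibling = 1/2 (full sibs share both parents — two paths of length 2: r = 2·(1/2)^2 = 1/2).
Summing one r·B term per recipient: 3·0.25·0.2 + 4·0.25·0.214 + 4·0.5·0.159 = 0.682.

0.682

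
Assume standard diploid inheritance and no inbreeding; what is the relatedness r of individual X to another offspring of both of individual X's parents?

0.5

Each parent–offspring link contributes a factor of 1/2, and independent paths through distinct common ancestors add.
Full sibs share both parents — two paths of length 2: r = 2·(1/2)^2 = 1/2.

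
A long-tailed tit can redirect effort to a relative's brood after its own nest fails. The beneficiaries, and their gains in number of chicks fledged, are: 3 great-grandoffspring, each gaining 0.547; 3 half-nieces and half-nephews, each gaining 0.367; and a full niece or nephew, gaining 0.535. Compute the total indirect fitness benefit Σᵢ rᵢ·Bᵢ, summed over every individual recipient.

r to a great-grandoffspring = 1/8 (three parent–offspring links: r = (1/2)^3 = 1/8).
r to a half-niece or half-nephew = 1/8 (half-aunt/uncle↔niece/nephew: one path of length 3: r = (1/2)^3 = 1/8).
r to a full niece or nephew = 1/4 (full aunt/uncle↔niece/nephew: two paths of length 3 through the shared grandparent pair: r = 2·(1/2)^3 = 1/4).
Summing one r·B term per recipient: 3·0.125·0.547 + 3·0.125·0.367 + 1·0.25·0.535 = 0.4765.

0.4765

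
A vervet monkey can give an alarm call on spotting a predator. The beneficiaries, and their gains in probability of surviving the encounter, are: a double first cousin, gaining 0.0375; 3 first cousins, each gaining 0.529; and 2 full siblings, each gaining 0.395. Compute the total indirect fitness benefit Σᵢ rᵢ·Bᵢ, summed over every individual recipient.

0.60275

r to a double first cousin = 0.25 (double first cousins share both grandparent pairs — four paths of length 4: r = 4·(1/2)^4 = 1/4).
r to a first cousin = 1/8 (first cousins share one grandparent pair — two paths of length 4: r = 2·(1/2)^4 = 1/8).
r to a full sibling = 1/2 (full sibs share both parents — two paths of length 2: r = 2·(1/2)^2 = 1/2).
Summing one r·B term per recipient: 1·0.25·0.0375 + 3·0.125·0.529 + 2·0.5·0.395 = 0.60275.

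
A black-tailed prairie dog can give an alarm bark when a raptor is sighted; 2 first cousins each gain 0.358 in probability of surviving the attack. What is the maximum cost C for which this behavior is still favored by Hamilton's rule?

0.0895

r to a first cousin = 0.125 (first cousins share one grandparent pair — two paths of length 4: r = 2·(1/2)^4 = 1/8).
Hamilton's rule: n·r·B > C, so the trait is favored while C < n·r·B = 2·0.125·0.358 = 0.0895.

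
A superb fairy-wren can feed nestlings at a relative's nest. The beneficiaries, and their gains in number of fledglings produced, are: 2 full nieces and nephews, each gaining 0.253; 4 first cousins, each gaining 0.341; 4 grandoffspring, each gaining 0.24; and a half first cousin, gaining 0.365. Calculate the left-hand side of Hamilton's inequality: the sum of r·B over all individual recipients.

0.5598125

r to a full niece or nephew = 1/4 (full aunt/uncle↔niece/nephew: two paths of length 3 through the shared grandparent pair: r = 2·(1/2)^3 = 1/4).
r to a first cousin = 1/8 (first cousins share one grandparent pair — two paths of length 4: r = 2·(1/2)^4 = 1/8).
r to a grandoffspring = 1/4 (two parent–offspring links: r = (1/2)^2 = 1/4).
r to a half first cousin = 1/16 (half first cousins share one grandparent — one path of length 4: r = (1/2)^4 = 1/16).
Summing one r·B term per recipient: 2·0.25·0.253 + 4·0.125·0.341 + 4·0.25·0.24 + 1·0.0625·0.365 = 0.5598125.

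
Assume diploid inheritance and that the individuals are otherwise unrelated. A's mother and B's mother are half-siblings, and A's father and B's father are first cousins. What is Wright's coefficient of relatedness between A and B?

With two independent routes of shared ancestry, r is the sum of the two contributions.
A and B are related in two ways: half first cousins through their mothers (r = 1/16) and second cousins through their fathers (r = 1/32).
r = 1/16 + 1/32 = 3/32 = 0.09375.

0.09375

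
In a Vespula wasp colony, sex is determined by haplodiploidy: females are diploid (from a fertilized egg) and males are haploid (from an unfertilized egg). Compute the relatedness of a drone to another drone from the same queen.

0.5

Haploid brothers each carry a random half of the queen's diploid genome, so on average they share half: r = 1/2.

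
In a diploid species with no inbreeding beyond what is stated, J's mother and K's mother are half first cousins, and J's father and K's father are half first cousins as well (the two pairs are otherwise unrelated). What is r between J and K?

Relatedness sums over independent paths through distinct common ancestors.
J and K are related in two ways: half second cousins through their mothers (r = 1/64) and half second cousins through their fathers (r = 1/64).
r = 1/64 + 1/64 = 0.03125.

0.03125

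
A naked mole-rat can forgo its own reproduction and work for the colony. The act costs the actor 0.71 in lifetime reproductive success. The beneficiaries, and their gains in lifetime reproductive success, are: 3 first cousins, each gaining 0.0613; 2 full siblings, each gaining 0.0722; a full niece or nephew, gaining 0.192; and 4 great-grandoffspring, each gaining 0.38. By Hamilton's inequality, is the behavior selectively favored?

Hamilton's rule: the trait is favored when the sum of r·B over every recipient exceeds the actor's cost C.
r to a first cousin = 1/8 (first cousins share one grandparent pair — two paths of length 4: r = 2·(1/2)^4 = 1/8).
r to a full sibling = 0.5 (full sibs share both parents — two paths of length 2: r = 2·(1/2)^2 = 1/2).
r to a full niece or nephew = 1/4 (full aunt/uncle↔niece/nephew: two paths of length 3 through the shared grandparent pair: r = 2·(1/2)^3 = 1/4).
r to a great-grandoffspring = 0.125 (three parent–offspring links: r = (1/2)^3 = 1/8).
Summing one r·B term per recipient: 3·0.125·0.0613 + 2·0.5·0.0722 + 1·0.25·0.192 + 4·0.125·0.38 = 0.3331875.
0.3331875 < 0.71: the indirect benefit is less than the cost.

No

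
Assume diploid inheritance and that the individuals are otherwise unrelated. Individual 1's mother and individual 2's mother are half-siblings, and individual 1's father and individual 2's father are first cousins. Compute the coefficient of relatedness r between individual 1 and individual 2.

0.09375

With two independent routes of shared ancestry, r is the sum of the two contributions.
Individual 1 and individual 2 are related in two ways: half first cousins through their mothers (r = 1/16) and second cousins through their fathers (r = 1/32).
r = 1/16 + 1/32 = 0.09375.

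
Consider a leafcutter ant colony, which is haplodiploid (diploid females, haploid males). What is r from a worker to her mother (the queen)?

One meiotic link between diploid queen and diploid daughter: r = 1/2.

0.5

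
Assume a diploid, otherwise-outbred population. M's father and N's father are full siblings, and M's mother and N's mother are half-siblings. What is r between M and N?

With two independent routes of shared ancestry, r is the sum of the two contributions.
M and N are related in two ways: first cousins through their fathers (r = 1/8) and half first cousins through their mothers (r = 1/16).
r = 1/8 + 1/16 = 0.1875.

0.1875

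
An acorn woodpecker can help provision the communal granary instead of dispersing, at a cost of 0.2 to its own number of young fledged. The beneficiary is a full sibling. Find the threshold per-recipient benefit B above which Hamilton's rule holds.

r to a full sibling = 1/2 (full sibs share both parents — two paths of length 2: r = 2·(1/2)^2 = 1/2).
Hamilton's rule with n recipients of equal r: n·r·B > C, so B > C/(n·r) = 0.2/(1·0.5) = 0.4.

0.4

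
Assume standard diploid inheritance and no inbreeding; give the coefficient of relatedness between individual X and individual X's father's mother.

0.25

Each parent–offspring link contributes a factor of 1/2, and independent paths through distinct common ancestors add.
Two parent–offspring links: r = (1/2)^2 = 1/4.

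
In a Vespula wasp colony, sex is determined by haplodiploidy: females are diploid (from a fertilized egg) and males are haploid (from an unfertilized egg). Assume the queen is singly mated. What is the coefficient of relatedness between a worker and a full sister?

0.75

Haplodiploid full sisters inherit their father's entire haploid genome identically (contributing 1/2) and on average half of their mother's contribution (1/2 · 1/2 = 1/4); r = 1/2 + 1/4 = 3/4.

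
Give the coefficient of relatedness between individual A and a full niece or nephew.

0.25

Full aunt/uncle↔niece/nephew: two paths of length 3 through the shared grandparent pair: r = 2·(1/2)^3 = 1/4.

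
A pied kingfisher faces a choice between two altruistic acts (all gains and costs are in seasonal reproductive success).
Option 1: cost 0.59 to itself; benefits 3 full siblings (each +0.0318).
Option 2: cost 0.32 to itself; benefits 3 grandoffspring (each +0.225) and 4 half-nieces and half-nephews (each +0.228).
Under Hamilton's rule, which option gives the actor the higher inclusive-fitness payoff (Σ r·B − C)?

Option 2

Option 1: r to a full sibling = 0.5.
Option 1: Σ r·B − C = (3·0.5·0.0318) − 0.59 = -0.5423.
Option 2: r to a grandoffspring = 0.25.
Option 2: r to a half-niece or half-nephew = 0.125.
Option 2: Σ r·B − C = (3·0.25·0.225 + 4·0.125·0.228) − 0.32 = -0.03725.
Option 2 has the higher net inclusive-fitness payoff.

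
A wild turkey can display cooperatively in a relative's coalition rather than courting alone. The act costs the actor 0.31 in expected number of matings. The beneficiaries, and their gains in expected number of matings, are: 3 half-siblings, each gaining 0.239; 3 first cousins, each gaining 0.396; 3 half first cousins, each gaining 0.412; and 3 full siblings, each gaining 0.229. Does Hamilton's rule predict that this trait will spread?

Hamilton's rule: the trait is favored when the sum of r·B over every recipient exceeds the actor's cost C.
r to a half-sibling = 1/4 (half-sibs share one parent — one path of length 2: r = (1/2)^2 = 1/4).
r to a first cousin = 0.125 (first cousins share one grandparent pair — two paths of length 4: r = 2·(1/2)^4 = 1/8).
r to a half first cousin = 1/16 (half first cousins share one grandparent — one path of length 4: r = (1/2)^4 = 1/16).
r to a full sibling = 1/2 (full sibs share both parents — two paths of length 2: r = 2·(1/2)^2 = 1/2).
Summing one r·B term per recipient: 3·0.25·0.239 + 3·0.125·0.396 + 3·0.0625·0.412 + 3·0.5·0.229 = 0.7485.
0.7485 > 0.31: the indirect benefit exceeds the cost.

Yes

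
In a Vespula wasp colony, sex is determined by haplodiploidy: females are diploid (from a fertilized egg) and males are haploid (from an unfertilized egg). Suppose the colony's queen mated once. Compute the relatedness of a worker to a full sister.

0.75

Haplodiploid full sisters inherit their father's entire haploid genome identically (contributing 1/2) and on average half of their mother's contribution (1/2 · 1/2 = 1/4); r = 1/2 + 1/4 = 3/4.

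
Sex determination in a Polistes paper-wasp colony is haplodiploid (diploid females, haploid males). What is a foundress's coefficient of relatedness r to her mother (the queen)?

0.5

One meiotic link between diploid queen and diploid daughter: r = 1/2.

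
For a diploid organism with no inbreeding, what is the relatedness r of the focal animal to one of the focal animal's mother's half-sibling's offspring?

Each parent–offspring link contributes a factor of 1/2, and independent paths through distinct common ancestors add.
Half first cousins share one grandparent — one path of length 4: r = (1/2)^4 = 1/16.

0.0625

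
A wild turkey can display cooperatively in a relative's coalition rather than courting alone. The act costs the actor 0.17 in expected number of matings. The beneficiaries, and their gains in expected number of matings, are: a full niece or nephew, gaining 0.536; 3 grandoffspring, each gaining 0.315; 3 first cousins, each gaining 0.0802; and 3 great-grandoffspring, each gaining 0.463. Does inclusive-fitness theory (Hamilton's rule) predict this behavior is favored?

Yes

Hamilton's rule: the trait is favored when the sum of r·B over every recipient exceeds the actor's cost C.
r to a full niece or nephew = 0.25 (full aunt/uncle↔niece/nephew: two paths of length 3 through the shared grandparent pair: r = 2·(1/2)^3 = 1/4).
r to a grandoffspring = 1/4 (two parent–offspring links: r = (1/2)^2 = 1/4).
r to a first cousin = 0.125 (first cousins share one grandparent pair — two paths of length 4: r = 2·(1/2)^4 = 1/8).
r to a great-grandoffspring = 0.125 (three parent–offspring links: r = (1/2)^3 = 1/8).
Summing one r·B term per recipient: 1·0.25·0.536 + 3·0.25·0.315 + 3·0.125·0.0802 + 3·0.125·0.463 = 0.57395.
0.57395 > 0.17: the indirect benefit exceeds the cost.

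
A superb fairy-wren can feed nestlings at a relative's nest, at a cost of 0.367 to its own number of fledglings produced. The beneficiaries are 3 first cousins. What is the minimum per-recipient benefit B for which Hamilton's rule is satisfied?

0.9787

r to a first cousin = 0.125 (first cousins share one grandparent pair — two paths of length 4: r = 2·(1/2)^4 = 1/8).
Hamilton's rule with n recipients of equal r: n·r·B > C, so B > C/(n·r) = 0.367/(3·0.125) = 0.9787.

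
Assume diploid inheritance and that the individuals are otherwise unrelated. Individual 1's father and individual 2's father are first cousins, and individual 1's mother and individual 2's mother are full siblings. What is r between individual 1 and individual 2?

With two independent routes of shared ancestry, r is the sum of the two contributions.
Individual 1 and individual 2 are related in two ways: second cousins through their fathers (r = 1/32) and first cousins through their mothers (r = 1/8).
r = 1/32 + 1/8 = 0.15625.

0.15625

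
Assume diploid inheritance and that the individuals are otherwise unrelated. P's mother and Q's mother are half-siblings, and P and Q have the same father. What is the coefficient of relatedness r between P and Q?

Wright's path rule: contributions from independent ancestry routes add.
P and Q are related in two ways: half first cousins through their mothers (r = 1/16) and half-sibs through their shared father (r = 1/4).
r = 1/16 + 1/4 = 0.3125.

0.3125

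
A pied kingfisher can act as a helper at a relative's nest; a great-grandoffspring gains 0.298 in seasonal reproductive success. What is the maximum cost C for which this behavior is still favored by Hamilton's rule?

r to a great-grandoffspring = 0.125 (three parent–offspring links: r = (1/2)^3 = 1/8).
Hamilton's rule: n·r·B > C, so the trait is favored while C < n·r·B = 1·0.125·0.298 = 0.03725.

0.03725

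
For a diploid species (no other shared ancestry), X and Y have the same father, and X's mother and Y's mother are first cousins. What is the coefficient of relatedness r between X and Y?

Independent pedigree routes through distinct common ancestors add.
X and Y are related in two ways: half-sibs through their shared father (r = 1/4) and second cousins through their mothers (r = 1/32).
r = 1/4 + 1/32 = 9/32 = 0.28125.

0.28125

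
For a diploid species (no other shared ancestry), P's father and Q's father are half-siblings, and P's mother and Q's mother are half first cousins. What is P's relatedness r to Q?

0.078125

Relatedness sums over independent paths through distinct common ancestors.
P and Q are related in two ways: half first cousins through their fathers (r = 1/16) and half second cousins through their mothers (r = 1/64).
r = 1/16 + 1/64 = 5/64 = 0.078125.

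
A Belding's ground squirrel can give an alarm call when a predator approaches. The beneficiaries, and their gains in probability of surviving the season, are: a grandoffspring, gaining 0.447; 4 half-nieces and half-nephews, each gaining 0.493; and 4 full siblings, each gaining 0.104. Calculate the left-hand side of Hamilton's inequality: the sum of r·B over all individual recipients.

r to a grandoffspring = 0.25 (two parent–offspring links: r = (1/2)^2 = 1/4).
r to a half-niece or half-nephew = 0.125 (half-aunt/uncle↔niece/nephew: one path of length 3: r = (1/2)^3 = 1/8).
r to a full sibling = 0.5 (full sibs share both parents — two paths of length 2: r = 2·(1/2)^2 = 1/2).
Summing one r·B term per recipient: 1·0.25·0.447 + 4·0.125·0.493 + 4·0.5·0.104 = 0.56625.

0.56625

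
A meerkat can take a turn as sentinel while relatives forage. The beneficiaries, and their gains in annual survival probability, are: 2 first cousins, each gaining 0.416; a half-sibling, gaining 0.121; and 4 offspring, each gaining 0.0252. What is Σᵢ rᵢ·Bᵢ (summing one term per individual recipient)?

0.18465

r to a first cousin = 0.125 (first cousins share one grandparent pair — two paths of length 4: r = 2·(1/2)^4 = 1/8).
r to a half-sibling = 1/4 (half-sibs share one parent — one path of length 2: r = (1/2)^2 = 1/4).
r to an offspring = 0.5 (one parent–offspring link: r = (1/2)^1 = 1/2).
Summing one r·B term per recipient: 2·0.125·0.416 + 1·0.25·0.121 + 4·0.5·0.0252 = 0.18465.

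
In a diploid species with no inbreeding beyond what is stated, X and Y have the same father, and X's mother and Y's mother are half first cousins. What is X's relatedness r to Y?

0.265625

With two independent routes of shared ancestry, r is the sum of the two contributions.
X and Y are related in two ways: half-sibs through their shared father (r = 1/4) and half second cousins through their mothers (r = 1/64).
r = 1/4 + 1/64 = 17/64 = 0.265625.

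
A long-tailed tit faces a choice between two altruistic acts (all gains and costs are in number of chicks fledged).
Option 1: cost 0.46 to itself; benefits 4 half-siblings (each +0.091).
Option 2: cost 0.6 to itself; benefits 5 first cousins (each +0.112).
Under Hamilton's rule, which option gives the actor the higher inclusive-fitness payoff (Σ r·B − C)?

Option 1: r to a half-sibling = 0.25.
Option 1: Σ r·B − C = (4·0.25·0.091) − 0.46 = -0.369.
Option 2: r to a first cousin = 0.125.
Option 2: Σ r·B − C = (5·0.125·0.112) − 0.6 = -0.53.
Option 1 has the higher net inclusive-fitness payoff.

Option 1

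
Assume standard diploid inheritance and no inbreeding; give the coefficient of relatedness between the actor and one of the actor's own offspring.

Each parent–offspring link contributes a factor of 1/2, and independent paths through distinct common ancestors add.
One parent–offspring link: r = (1/2)^1 = 1/2.

0.5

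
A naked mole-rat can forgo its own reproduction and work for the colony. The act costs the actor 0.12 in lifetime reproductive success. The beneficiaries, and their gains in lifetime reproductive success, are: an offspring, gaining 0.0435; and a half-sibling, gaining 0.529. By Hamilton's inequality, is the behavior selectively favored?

Yes

Hamilton's rule: the trait is favored when the sum of r·B over every recipient exceeds the actor's cost C.
r to an offspring = 1/2 (one parent–offspring link: r = (1/2)^1 = 1/2).
r to a half-sibling = 0.25 (half-sibs share one parent — one path of length 2: r = (1/2)^2 = 1/4).
Summing one r·B term per recipient: 1·0.5·0.0435 + 1·0.25·0.529 = 0.154.
0.154 > 0.12: the indirect benefit exceeds the cost.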